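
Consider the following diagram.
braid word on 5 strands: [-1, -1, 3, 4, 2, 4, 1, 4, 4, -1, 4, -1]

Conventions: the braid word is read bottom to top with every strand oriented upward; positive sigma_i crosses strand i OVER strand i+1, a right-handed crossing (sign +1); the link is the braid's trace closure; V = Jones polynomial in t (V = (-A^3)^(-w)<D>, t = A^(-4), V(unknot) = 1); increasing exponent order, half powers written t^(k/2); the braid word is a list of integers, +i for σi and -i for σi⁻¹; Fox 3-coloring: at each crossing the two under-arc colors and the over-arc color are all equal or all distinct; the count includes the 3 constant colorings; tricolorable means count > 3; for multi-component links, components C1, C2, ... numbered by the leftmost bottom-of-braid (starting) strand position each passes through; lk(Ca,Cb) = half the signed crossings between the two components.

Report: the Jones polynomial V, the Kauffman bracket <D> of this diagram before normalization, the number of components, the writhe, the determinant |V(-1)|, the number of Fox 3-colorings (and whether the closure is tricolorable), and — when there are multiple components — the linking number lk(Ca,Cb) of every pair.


Jones polynomial: V(t) = -t^-2 + t^-1 - 1 + 3t - 2t^2 + 3t^3 - 2t^4 + t^5 - t^6
<D> = -A^-12 + A^-8 - 2A^-4 + 3 - 2A^4 + 3A^8 - A^12 + A^16 - A^20; writhe +4
components 1, writhe +4 (12 crossings)
3-colorings: 9 of 3^12, det 15 — tricolorable
note: |V(-1)| = 15: so tricolorable, since 3 divides 15


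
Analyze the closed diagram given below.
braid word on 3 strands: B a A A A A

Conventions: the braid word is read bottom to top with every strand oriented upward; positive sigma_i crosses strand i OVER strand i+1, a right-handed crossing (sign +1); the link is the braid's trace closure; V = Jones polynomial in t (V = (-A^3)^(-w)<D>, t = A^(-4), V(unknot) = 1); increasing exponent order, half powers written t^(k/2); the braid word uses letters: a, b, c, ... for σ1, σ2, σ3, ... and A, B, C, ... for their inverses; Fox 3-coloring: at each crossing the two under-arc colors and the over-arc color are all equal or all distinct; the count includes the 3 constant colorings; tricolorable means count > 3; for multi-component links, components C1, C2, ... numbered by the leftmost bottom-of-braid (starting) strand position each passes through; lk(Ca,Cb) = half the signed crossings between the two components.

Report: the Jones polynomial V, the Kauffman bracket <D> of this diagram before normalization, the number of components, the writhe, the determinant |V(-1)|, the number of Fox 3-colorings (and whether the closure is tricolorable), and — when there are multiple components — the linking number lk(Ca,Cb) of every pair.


V(t) = -t^-4 + t^-3 + t^-1
bracket: A^-8 + 1 - A^4, w = -4
1 component, writhe -4, over 6 crossings
det 3, colorings 9 of 3^6 — tricolorable
observation: free reduction leaves σ2⁻¹ σ1⁻¹ σ1⁻¹ σ1⁻¹ of the original 6 letters


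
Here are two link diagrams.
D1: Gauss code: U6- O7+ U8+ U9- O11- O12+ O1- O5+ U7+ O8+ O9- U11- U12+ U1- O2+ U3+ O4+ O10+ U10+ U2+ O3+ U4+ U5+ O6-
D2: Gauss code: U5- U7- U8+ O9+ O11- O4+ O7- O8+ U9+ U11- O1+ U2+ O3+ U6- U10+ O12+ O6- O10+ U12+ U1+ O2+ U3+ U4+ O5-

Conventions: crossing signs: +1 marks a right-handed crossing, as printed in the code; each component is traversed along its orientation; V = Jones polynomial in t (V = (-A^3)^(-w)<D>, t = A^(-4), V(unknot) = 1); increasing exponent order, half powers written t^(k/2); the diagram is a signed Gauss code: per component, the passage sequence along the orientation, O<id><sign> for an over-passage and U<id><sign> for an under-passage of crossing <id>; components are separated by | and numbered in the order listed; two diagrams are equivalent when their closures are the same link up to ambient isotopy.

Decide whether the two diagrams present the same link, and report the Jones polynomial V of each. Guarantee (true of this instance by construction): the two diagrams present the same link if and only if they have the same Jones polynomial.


equivalent: yes
D1 (bracket -A^-4 + 1 + A^8; 12 crossings at w = +4): V = t + t^3 - t^4
D2 (bracket -A^-4 + 1 + A^8; 12 crossings at w = +4): V = t + t^3 - t^4
key observation: one V(t) for all 2 diagrams — one class (guaranteed)


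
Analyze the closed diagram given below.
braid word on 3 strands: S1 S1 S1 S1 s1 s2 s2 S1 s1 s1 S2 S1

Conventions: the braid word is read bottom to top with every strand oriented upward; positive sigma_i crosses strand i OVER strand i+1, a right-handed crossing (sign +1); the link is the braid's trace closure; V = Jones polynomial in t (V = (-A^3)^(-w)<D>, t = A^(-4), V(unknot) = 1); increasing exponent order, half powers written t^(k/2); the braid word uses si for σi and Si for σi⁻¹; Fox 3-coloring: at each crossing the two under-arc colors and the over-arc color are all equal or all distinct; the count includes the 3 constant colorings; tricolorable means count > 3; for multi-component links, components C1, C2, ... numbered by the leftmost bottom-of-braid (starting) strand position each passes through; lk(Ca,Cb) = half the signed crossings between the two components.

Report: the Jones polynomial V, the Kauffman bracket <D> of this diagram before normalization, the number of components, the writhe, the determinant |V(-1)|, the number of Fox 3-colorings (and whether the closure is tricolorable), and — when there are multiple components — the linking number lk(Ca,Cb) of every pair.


V = t^-5 - 2t^-4 + 2t^-3 - 2t^-2 + 2t^-1 - 1 + t
<D> = A^-10 - A^-6 + 2A^-2 - 2A^2 + 2A^6 - 2A^10 + A^14 (w = -2)
1 component over 12 crossings, w = -2
3 Fox colorings among 3^12, |V(-1)| = 11: not tricolorable
why: |V(-1)| = 11: so not tricolorable, since 3 does not divide 11


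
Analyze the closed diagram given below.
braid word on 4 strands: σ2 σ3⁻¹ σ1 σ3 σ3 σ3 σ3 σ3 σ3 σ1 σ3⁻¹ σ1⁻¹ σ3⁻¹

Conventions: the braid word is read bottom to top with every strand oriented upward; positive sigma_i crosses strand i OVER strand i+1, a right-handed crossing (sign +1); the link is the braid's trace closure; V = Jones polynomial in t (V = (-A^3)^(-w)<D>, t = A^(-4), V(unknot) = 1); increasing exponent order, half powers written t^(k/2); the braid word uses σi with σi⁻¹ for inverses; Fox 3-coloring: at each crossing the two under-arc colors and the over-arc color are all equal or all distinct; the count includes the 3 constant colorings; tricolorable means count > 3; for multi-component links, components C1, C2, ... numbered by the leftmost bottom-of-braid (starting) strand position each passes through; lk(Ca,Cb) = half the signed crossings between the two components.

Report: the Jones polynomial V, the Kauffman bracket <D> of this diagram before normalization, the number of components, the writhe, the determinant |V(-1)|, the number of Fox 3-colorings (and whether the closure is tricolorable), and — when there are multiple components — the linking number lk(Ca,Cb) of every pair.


V(t) = t + t^3 - t^4
bracket: A^-1 - A^3 - A^11, w = +5
1 component, writhe +5, over 13 crossings
det 3, colorings 9 of 3^13 — tricolorable
observation: w = +5 (over 13 crossings) is diagram-only; (-A^3)^(-5) removes it from V


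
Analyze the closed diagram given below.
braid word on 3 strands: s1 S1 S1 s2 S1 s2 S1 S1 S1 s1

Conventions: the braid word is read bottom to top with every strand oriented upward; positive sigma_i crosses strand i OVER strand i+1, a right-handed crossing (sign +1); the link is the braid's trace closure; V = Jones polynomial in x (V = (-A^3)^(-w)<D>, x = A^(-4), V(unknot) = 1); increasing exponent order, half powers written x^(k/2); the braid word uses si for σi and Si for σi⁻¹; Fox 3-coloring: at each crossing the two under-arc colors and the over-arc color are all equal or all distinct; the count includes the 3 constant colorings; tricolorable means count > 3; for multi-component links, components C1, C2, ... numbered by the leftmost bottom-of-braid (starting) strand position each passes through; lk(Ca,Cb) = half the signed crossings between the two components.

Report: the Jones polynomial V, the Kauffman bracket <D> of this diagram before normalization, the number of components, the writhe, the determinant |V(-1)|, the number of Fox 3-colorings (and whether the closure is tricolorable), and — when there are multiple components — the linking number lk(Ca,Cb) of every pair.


V(x) = x^-5 - 2x^-4 + 2x^-3 - 2x^-2 + 2x^-1 - 1 + x
bracket: A^-10 - A^-6 + 2A^-2 - 2A^2 + 2A^6 - 2A^10 + A^14, w = -2
1 component, writhe -2, over 10 crossings
det 11, colorings 3 of 3^10 — not tricolorable
observation: w = -2 shifts under R1 moves; the (-A^3)^(2) factor cancels that in V


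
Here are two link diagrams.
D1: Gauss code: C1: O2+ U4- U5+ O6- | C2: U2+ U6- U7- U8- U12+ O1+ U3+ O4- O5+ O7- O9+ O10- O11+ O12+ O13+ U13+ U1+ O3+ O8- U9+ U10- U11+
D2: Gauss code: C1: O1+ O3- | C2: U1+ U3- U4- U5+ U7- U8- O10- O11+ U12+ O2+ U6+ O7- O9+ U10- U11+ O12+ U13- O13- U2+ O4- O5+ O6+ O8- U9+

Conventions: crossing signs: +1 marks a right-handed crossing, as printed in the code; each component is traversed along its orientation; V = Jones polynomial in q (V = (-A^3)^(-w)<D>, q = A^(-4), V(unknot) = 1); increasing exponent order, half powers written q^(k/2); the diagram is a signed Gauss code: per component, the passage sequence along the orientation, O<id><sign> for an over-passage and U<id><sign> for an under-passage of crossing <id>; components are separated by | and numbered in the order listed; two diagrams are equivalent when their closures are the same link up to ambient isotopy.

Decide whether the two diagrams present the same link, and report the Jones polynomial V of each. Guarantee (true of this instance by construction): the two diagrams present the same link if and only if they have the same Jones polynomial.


same link: yes
V(D1) = -q^(1/2) - q^(3/2) - q^(5/2) + q^(9/2)  [13 crossings, <D> = -A^-9 + A^-1 + A^3 + A^7, w = +3]
V(D2) = -q^(1/2) - q^(3/2) - q^(5/2) + q^(9/2)  (w +1, c 13, <D> = -A^-15 + A^-7 + A^-3 + A)
note: from 13 to 13 crossings by R-moves: one link, two diagrams


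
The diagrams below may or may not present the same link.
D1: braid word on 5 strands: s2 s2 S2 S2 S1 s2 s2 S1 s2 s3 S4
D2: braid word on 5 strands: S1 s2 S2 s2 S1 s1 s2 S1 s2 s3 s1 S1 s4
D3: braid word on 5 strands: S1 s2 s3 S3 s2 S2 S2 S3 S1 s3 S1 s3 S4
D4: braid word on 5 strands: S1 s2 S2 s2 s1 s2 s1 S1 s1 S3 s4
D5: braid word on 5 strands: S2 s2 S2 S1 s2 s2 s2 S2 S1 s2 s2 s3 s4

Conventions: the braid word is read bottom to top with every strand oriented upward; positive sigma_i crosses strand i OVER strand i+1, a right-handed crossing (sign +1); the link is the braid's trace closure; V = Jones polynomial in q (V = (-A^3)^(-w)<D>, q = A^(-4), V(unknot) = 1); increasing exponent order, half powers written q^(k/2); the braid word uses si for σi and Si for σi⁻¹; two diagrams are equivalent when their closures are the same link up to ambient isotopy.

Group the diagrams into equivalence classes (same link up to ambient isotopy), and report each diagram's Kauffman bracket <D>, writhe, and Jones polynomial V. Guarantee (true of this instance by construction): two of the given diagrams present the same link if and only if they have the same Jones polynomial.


classes: {D1, D2, D5} | {D3} | {D4}
V(D1) = -q^(-3/2) + q^(-1/2) - 2q^(1/2) + q^(3/2) - 2q^(5/2) + q^(7/2)  [11 crossings, <D> = -A^-11 + 2A^-7 - A^-3 + 2A - A^5 + A^9, w = +1]
V(D2) = -q^(-3/2) + q^(-1/2) - 2q^(1/2) + q^(3/2) - 2q^(5/2) + q^(7/2)  (w +3, c 13, <D> = -A^-5 + 2A^-1 - A^3 + 2A^7 - A^11 + A^15)
D3 (bracket A^-7 + A^-3 + A - A^9; 13 crossings at w = -3): V = q^(-9/2) - q^(-5/2) - q^(-3/2) - q^(-1/2)
V(D4) = -q^(1/2) - q^(5/2)  [11 crossings, <D> = A^-1 + A^7, w = +3]
V(D5) = -q^(-3/2) + q^(-1/2) - 2q^(1/2) + q^(3/2) - 2q^(5/2) + q^(7/2)  (w +3, c 13, <D> = -A^-5 + 2A^-1 - A^3 + 2A^7 - A^11 + A^15)
note: V(q) takes 3 values over 5 diagrams, fixing the grouping


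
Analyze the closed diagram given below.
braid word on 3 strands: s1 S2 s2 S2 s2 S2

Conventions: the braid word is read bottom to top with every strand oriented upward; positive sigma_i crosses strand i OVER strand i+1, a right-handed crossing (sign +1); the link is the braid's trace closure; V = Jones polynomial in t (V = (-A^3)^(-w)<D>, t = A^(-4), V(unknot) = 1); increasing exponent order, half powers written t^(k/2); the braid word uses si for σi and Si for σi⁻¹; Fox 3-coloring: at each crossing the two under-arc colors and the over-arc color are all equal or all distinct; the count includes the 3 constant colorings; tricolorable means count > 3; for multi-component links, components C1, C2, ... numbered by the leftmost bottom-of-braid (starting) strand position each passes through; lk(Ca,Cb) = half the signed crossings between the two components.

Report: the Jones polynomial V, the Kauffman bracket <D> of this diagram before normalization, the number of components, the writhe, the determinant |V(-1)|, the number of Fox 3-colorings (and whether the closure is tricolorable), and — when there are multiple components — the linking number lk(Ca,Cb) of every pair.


V(t) = 1
bracket: 1, w = 0
1 component, writhe 0, over 6 crossings
det 1, colorings 3 of 3^6 — not tricolorable
observation: w = 0 (over 6 crossings) is diagram-only; (-A^3)^(0) removes it from V


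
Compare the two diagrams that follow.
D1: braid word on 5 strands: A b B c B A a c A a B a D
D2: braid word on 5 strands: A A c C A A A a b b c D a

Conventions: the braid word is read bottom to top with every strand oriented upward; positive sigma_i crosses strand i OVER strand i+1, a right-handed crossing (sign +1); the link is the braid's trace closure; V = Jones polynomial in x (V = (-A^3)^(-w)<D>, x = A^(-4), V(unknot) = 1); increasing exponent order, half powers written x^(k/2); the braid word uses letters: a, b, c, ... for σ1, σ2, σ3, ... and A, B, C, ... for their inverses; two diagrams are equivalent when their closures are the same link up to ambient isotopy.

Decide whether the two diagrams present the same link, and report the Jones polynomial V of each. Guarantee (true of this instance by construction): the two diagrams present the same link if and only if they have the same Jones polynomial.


equivalent: no
D1 (bracket A^-13 + A^7; 13 crossings at w = -1): V = -x^(-5/2) - x^(5/2)
D2 (bracket A^-9 + 2A^-1 - A^3 + A^7 - A^11; 13 crossings at w = -1): V = x^(-7/2) - x^(-5/2) + x^(-3/2) - 2x^(-1/2) - x^(3/2)
key observation: 2 values of V(x) split the 2 diagrams


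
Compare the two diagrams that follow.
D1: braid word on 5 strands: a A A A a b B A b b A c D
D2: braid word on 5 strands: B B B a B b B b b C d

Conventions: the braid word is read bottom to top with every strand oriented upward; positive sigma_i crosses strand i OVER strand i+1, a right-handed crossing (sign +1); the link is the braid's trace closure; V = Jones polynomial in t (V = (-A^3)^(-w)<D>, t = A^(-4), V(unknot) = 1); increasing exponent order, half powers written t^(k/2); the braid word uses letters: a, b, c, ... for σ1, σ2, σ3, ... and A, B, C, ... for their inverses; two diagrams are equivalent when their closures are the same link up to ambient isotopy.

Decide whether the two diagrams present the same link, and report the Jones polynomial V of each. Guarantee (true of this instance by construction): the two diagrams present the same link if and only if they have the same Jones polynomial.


same link: no
V(D1) = t^(-7/2) - t^(-5/2) + t^(-3/2) - 2t^(-1/2) - t^(3/2)  [13 crossings, <D> = A^-9 + 2A^-1 - A^3 + A^7 - A^11, w = -1]
V(D2) = -t^(-5/2) - t^(-1/2)  [11 crossings, <D> = A^-1 + A^7, w = -1]
insight: comparing 2 Jones polynomials yields 2 groups


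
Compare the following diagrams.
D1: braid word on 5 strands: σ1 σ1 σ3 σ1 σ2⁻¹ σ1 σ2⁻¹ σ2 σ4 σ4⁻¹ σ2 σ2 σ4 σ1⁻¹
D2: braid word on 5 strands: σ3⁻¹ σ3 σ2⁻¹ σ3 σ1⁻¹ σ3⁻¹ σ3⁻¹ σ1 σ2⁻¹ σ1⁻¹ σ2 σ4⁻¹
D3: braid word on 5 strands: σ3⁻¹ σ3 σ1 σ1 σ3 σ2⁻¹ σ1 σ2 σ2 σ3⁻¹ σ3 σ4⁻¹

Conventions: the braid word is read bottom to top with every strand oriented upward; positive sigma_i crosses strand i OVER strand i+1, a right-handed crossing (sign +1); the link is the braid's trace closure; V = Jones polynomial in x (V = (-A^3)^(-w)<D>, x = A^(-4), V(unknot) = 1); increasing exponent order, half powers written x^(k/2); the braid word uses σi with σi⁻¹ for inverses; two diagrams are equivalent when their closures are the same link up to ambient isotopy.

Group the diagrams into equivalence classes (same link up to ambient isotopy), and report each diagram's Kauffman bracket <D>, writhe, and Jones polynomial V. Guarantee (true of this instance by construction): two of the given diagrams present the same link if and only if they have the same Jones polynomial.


equivalence classes: {D1, D3} | {D2}
D1 (bracket -A^-6 + A^-2 - A^2 + 2A^6 - A^10 + A^14; 14 crossings at w = +6): V = x - x^2 + 2x^3 - x^4 + x^5 - x^6
D2 (bracket A^-12; 12 crossings at w = -4): V = 1
V(D3) = x - x^2 + 2x^3 - x^4 + x^5 - x^6  [12 crossings, <D> = -A^-12 + A^-8 - A^-4 + 2 - A^4 + A^8, w = +4]
key observation: V(x) takes 2 values over 3 diagrams, fixing the grouping


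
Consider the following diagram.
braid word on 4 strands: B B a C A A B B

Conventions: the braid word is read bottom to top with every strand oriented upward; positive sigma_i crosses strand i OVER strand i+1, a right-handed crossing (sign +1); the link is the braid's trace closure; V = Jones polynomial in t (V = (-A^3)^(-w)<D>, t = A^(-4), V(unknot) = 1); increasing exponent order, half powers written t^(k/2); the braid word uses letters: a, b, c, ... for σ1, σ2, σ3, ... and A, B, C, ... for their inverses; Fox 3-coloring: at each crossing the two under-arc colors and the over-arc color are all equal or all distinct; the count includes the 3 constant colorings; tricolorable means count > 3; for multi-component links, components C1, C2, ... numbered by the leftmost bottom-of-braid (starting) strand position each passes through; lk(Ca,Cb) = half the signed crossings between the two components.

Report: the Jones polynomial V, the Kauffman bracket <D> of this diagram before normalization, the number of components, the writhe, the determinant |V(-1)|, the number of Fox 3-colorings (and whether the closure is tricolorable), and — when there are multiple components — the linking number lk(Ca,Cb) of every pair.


V = -t^(-11/2) + t^(-9/2) - t^(-7/2) - t^(-3/2)
<D> = -A^-12 - A^-4 + 1 - A^4 (w = -6)
2 components over 8 crossings, w = -6
lk(C1,C2): -2
3 Fox colorings among 3^8, |V(-1)| = 4: not tricolorable
why: |V(-1)| = 4: so not tricolorable, since 3 does not divide 4


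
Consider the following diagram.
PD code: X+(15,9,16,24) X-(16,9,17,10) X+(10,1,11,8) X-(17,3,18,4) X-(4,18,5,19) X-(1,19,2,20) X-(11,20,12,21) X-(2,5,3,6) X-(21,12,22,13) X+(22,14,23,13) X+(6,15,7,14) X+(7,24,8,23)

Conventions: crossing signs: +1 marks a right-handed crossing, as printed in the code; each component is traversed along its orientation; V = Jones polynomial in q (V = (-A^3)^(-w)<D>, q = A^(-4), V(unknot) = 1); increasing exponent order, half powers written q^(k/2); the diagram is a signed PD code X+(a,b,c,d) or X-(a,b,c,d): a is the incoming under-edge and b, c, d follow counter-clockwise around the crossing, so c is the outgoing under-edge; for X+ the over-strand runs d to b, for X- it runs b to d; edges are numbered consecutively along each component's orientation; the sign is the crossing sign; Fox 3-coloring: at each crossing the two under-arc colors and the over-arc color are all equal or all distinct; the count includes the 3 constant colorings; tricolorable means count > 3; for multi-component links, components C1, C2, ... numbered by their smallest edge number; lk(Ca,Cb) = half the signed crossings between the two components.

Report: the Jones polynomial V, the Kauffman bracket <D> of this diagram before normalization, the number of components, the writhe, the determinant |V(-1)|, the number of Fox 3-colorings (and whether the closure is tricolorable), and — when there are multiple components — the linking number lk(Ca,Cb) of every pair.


V(q) = q^(-7/2) - 2q^(-5/2) + q^(-3/2) - 2q^(-1/2) + q^(1/2) - q^(3/2)
bracket: -A^-12 + A^-8 - 2A^-4 + 1 - 2A^4 + A^8, w = -2
2 components, writhe -2, over 12 crossings
lk(C1,C2) = 0
det 8, colorings 3 of 3^12 — not tricolorable
observation: every pair of the 2 components has lk = 0


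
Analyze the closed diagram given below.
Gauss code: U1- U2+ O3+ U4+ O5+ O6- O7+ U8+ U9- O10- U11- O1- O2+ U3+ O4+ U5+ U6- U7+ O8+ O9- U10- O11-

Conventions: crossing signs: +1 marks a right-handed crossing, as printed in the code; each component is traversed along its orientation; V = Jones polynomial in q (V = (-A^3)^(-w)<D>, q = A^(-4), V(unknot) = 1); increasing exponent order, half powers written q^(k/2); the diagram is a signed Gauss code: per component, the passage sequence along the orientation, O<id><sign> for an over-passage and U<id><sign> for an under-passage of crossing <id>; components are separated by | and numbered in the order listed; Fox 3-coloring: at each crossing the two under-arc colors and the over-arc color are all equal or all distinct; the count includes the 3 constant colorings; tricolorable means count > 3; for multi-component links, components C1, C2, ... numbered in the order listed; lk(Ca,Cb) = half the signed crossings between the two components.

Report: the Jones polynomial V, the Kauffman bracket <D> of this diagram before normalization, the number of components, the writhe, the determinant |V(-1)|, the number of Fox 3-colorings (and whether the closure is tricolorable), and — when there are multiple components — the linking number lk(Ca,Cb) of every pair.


Jones polynomial: V(q) = 1
<D> = -A^3; writhe +1
components 1, writhe +1 (11 crossings)
3-colorings: 3 of 3^11, det 1 — not tricolorable
note: |V(-1)| = 1: so not tricolorable, since 3 does not divide 1


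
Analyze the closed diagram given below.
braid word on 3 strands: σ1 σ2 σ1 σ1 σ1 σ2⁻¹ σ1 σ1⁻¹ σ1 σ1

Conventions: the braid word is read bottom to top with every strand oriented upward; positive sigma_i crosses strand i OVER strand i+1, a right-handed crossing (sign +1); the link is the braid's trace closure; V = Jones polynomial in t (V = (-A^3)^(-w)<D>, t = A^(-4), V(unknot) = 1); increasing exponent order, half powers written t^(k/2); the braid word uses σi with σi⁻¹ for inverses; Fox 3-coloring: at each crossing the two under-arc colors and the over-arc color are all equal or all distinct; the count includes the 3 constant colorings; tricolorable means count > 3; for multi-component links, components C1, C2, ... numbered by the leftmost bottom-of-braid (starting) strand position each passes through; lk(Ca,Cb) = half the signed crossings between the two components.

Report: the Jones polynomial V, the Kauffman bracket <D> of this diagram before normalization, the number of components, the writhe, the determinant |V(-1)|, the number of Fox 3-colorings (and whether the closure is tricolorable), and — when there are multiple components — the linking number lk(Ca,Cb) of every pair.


Jones polynomial: V(t) = t^2 + 2t^4 - 2t^5 + t^6 - 2t^7 + t^8
<D> = A^-14 - 2A^-10 + A^-6 - 2A^-2 + 2A^2 + A^10; writhe +6
components 1, writhe +6 (10 crossings)
3-colorings: 27 of 3^10, det 9 — tricolorable
note: free reduction leaves σ1 σ2 σ1 σ1 σ1 σ2⁻¹ σ1 σ1 of the original 10 letters


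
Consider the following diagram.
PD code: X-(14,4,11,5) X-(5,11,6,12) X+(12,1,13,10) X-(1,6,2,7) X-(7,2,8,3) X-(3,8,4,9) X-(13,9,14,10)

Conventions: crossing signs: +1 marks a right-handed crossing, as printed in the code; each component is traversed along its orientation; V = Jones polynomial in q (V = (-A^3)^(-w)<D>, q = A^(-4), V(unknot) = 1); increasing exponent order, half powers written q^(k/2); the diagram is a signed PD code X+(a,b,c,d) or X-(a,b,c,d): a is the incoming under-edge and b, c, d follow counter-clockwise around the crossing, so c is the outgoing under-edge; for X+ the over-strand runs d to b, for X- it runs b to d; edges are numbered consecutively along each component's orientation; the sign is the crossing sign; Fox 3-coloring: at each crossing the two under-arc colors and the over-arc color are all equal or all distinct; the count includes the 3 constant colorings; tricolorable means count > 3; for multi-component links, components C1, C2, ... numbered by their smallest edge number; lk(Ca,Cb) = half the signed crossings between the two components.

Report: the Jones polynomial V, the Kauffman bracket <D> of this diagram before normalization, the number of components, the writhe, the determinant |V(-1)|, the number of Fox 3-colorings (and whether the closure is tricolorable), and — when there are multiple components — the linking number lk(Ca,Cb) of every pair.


V = q^(-13/2) - q^(-11/2) + q^(-9/2) - 2q^(-7/2) - q^(-3/2)
<D> = A^-9 + 2A^-1 - A^3 + A^7 - A^11 (w = -5)
2 components over 7 crossings, w = -5
lk(C1,C2): -1
9 Fox colorings among 3^7, |V(-1)| = 6: tricolorable
why: summing lk over 1 pair gives -1


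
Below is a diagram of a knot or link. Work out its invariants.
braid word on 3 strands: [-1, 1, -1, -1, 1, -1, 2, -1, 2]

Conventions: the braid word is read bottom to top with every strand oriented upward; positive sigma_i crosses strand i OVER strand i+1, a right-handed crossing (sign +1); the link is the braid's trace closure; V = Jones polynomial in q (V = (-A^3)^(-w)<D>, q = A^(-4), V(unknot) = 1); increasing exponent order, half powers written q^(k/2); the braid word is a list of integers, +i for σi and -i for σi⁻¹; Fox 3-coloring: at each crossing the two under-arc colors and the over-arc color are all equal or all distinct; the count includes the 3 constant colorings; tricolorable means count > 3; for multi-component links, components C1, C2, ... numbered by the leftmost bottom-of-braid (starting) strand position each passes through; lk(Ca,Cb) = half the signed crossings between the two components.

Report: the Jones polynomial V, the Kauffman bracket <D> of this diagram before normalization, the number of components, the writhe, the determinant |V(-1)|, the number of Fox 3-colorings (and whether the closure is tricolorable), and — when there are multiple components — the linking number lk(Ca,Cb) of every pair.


Jones polynomial: V(q) = q^(-7/2) - 2q^(-5/2) + q^(-3/2) - 2q^(-1/2) + q^(1/2) - q^(3/2)
<D> = A^-9 - A^-5 + 2A^-1 - A^3 + 2A^7 - A^11; writhe -1
components 2, writhe -1 (9 crossings)
linking number lk(C1,C2) = 0
3-colorings: 3 of 3^9, det 8 — not tricolorable
note: all 2 components of this link are unlinked algebraically


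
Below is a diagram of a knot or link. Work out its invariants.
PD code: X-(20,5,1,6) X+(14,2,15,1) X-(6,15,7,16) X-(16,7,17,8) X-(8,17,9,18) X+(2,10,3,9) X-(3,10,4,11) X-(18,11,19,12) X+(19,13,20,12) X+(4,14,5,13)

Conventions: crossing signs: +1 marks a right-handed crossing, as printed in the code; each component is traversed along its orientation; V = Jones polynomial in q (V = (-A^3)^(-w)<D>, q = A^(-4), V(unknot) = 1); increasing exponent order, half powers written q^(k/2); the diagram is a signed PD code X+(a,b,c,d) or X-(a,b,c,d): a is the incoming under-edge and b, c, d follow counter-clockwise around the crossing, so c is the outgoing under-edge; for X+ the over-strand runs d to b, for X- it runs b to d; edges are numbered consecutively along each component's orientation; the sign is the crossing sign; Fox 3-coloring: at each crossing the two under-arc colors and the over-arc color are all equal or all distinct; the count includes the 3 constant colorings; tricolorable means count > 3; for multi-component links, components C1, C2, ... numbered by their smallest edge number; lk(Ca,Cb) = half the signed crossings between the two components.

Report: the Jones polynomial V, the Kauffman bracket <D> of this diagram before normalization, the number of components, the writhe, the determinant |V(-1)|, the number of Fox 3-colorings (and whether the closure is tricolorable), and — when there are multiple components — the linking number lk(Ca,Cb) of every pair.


V = q^-5 - 2q^-4 + 2q^-3 - 2q^-2 + 2q^-1 - 1 + q
<D> = A^-10 - A^-6 + 2A^-2 - 2A^2 + 2A^6 - 2A^10 + A^14 (w = -2)
1 component over 10 crossings, w = -2
3 Fox colorings among 3^10, |V(-1)| = 11: not tricolorable
why: det 11 = |V(-1)|; not divisible by 3, so not tricolorable


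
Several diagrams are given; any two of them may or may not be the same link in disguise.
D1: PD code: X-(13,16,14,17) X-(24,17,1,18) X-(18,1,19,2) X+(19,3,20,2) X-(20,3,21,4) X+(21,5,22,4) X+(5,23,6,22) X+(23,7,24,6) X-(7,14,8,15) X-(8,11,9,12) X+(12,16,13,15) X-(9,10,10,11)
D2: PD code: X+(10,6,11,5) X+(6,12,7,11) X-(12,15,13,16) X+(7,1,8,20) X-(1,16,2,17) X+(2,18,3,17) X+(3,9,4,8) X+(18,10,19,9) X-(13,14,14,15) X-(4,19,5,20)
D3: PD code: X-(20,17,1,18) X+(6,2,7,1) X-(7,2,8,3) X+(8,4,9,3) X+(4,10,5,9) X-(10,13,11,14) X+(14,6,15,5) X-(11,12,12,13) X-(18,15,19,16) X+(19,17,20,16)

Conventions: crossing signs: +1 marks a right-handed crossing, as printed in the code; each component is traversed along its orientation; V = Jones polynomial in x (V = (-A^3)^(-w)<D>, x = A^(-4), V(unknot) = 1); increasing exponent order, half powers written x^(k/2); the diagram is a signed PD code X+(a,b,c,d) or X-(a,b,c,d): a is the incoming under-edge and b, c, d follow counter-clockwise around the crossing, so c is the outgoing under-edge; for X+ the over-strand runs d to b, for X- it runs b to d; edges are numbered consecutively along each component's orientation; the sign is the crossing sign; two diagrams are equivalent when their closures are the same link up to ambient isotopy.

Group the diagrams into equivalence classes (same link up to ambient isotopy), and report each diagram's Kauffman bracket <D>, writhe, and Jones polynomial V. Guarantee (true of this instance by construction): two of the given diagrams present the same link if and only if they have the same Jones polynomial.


grouping into links: {D1} | {D2} | {D3}
V(D1) = 1  (w -2, c 12, <D> = A^-6)
V(D2) = x - x^2 + 2x^3 - x^4 + x^5 - x^6  (w +2, c 10, <D> = -A^-18 + A^-14 - A^-10 + 2A^-6 - A^-2 + A^2)
D3 (bracket -A^-16 + A^-12 + A^-4; 10 crossings at w = 0): V = x + x^3 - x^4
why: 3 classes among 3 diagrams; unequal V(x) rules out equality


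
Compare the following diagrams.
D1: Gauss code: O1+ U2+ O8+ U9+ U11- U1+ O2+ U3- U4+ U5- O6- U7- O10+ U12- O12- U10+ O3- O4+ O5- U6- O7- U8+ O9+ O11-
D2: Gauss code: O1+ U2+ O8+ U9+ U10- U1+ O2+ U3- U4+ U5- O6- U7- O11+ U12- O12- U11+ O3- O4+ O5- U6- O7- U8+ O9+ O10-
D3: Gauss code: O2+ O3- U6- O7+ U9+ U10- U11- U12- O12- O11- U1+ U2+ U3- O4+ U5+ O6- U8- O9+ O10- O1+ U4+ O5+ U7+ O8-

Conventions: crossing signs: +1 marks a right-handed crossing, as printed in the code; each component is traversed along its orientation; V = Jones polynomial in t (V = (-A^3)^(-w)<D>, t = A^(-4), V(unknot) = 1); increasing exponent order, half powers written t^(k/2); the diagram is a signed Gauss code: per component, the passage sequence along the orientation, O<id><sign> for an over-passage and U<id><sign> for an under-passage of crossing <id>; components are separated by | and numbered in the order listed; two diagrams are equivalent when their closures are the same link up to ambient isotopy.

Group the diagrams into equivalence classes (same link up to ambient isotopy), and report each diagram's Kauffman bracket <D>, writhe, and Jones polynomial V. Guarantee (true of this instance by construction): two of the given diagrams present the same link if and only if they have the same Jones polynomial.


classes: {D1, D2} | {D3}
V(D1) = -t^-3 + t^-2 - t^-1 + 3 - t + t^2 - t^3  [12 crossings, <D> = -A^-12 + A^-8 - A^-4 + 3 - A^4 + A^8 - A^12, w = 0]
V(D2) = -t^-3 + t^-2 - t^-1 + 3 - t + t^2 - t^3  [12 crossings, <D> = -A^-12 + A^-8 - A^-4 + 3 - A^4 + A^8 - A^12, w = 0]
V(D3) = t^-1 - 1 + 2t - 2t^2 + 2t^3 - 2t^4 + t^5  [12 crossings, <D> = A^-20 - 2A^-16 + 2A^-12 - 2A^-8 + 2A^-4 - 1 + A^4, w = 0]
note: V(t) takes 2 values over 3 diagrams, fixing the grouping


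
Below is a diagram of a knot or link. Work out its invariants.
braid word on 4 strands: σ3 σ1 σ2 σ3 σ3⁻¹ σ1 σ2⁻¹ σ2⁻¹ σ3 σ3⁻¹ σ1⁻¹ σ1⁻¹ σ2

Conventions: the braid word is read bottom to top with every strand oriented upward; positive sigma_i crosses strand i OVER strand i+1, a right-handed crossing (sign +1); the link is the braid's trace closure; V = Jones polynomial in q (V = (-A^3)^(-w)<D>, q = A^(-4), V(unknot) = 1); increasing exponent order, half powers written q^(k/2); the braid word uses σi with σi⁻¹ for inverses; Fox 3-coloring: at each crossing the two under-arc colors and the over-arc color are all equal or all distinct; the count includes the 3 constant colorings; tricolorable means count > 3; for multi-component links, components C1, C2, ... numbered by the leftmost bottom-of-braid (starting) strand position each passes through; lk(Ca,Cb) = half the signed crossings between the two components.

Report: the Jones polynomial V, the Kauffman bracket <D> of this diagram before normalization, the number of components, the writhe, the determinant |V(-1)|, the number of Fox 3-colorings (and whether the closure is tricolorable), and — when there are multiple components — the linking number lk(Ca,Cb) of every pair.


Jones polynomial: V(q) = q^-2 - q^-1 + 1 - q + q^2
<D> = -A^-5 + A^-1 - A^3 + A^7 - A^11; writhe +1
components 1, writhe +1 (13 crossings)
3-colorings: 3 of 3^13, det 5 — not tricolorable
note: V is palindromic (span 4, det 5): q -> 1/q fixes it; necessary, not sufficient, for amphichirality


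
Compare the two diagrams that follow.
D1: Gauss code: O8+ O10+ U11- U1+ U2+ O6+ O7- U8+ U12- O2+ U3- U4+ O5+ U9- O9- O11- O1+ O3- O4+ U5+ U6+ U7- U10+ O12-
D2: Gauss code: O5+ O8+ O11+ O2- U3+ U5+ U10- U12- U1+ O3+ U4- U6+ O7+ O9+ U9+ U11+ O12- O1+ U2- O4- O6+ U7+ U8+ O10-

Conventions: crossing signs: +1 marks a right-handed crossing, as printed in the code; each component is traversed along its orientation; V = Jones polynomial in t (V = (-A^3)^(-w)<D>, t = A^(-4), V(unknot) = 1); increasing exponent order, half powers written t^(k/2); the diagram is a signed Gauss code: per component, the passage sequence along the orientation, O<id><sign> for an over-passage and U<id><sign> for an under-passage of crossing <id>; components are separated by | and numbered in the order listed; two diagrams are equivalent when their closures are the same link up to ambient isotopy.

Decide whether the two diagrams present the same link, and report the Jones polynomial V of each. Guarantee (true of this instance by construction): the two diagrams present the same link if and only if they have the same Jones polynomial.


equivalent: yes
D1 (bracket A^6; 12 crossings at w = +2): V = 1
V(D2) = 1  (w +4, c 12, <D> = A^12)
key observation: one V(t) for all 2 diagrams — one class (guaranteed)


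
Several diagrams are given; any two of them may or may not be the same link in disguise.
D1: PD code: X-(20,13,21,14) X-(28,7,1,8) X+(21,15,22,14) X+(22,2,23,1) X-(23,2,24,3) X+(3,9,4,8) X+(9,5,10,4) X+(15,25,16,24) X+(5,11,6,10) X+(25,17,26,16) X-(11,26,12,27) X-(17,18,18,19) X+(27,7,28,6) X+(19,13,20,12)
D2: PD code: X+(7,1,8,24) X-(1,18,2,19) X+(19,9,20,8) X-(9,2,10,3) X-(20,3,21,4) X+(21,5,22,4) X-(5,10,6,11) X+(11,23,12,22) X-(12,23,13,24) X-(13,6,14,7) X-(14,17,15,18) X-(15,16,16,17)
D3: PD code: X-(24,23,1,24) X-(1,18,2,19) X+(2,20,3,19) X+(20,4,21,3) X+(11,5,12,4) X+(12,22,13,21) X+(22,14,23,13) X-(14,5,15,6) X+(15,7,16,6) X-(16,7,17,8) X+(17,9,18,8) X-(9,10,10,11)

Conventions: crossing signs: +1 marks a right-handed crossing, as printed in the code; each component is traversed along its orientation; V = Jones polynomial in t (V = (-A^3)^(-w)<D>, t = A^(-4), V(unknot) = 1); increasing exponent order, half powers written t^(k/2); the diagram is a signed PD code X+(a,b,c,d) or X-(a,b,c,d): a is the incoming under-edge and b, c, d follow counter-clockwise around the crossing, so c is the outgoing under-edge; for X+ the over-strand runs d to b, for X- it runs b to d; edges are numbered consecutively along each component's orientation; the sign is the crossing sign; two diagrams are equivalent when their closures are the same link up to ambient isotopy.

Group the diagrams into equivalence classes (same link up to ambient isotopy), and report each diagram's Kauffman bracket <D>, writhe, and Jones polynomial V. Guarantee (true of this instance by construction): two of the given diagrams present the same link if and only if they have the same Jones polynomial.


grouping into links: {D1} | {D2} | {D3}
V(D1) = t^2 + 2t^4 - 2t^5 + t^6 - 2t^7 + t^8  (w +4, c 14, <D> = A^-20 - 2A^-16 + A^-12 - 2A^-8 + 2A^-4 + A^4)
V(D2) = t^-5 - 2t^-4 + 2t^-3 - 2t^-2 + 2t^-1 - 1 + t  [12 crossings, <D> = A^-16 - A^-12 + 2A^-8 - 2A^-4 + 2 - 2A^4 + A^8, w = -4]
V(D3) = t + t^3 - t^4  (w +2, c 12, <D> = -A^-10 + A^-6 + A^2)
key observation: comparing 3 Jones polynomials yields 3 groups


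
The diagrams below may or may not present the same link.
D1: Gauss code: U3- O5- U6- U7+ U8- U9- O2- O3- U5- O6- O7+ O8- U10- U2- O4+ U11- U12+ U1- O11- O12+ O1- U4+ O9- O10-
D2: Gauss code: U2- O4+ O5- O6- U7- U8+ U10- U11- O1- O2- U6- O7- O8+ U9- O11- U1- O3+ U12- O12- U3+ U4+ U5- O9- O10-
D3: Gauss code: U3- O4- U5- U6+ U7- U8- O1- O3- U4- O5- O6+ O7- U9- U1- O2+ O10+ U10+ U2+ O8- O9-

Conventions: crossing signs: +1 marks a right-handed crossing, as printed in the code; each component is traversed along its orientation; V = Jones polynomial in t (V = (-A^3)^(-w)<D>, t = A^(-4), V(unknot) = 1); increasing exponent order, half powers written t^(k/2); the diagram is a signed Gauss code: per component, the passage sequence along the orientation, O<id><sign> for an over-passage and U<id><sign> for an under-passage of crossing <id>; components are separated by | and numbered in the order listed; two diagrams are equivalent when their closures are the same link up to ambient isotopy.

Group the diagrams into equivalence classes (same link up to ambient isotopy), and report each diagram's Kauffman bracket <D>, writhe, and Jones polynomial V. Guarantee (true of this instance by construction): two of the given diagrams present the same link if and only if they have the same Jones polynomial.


grouping into links: {D1, D2, D3}
V(D1) = -t^-7 + t^-6 - t^-5 + t^-4 + t^-2  (w -6, c 12, <D> = A^-10 + A^-2 - A^2 + A^6 - A^10)
V(D2) = -t^-7 + t^-6 - t^-5 + t^-4 + t^-2  [12 crossings, <D> = A^-10 + A^-2 - A^2 + A^6 - A^10, w = -6]
V(D3) = -t^-7 + t^-6 - t^-5 + t^-4 + t^-2  [10 crossings, <D> = A^-4 + A^4 - A^8 + A^12 - A^16, w = -4]
why: one V(t) for all 3 diagrams — one class (guaranteed)


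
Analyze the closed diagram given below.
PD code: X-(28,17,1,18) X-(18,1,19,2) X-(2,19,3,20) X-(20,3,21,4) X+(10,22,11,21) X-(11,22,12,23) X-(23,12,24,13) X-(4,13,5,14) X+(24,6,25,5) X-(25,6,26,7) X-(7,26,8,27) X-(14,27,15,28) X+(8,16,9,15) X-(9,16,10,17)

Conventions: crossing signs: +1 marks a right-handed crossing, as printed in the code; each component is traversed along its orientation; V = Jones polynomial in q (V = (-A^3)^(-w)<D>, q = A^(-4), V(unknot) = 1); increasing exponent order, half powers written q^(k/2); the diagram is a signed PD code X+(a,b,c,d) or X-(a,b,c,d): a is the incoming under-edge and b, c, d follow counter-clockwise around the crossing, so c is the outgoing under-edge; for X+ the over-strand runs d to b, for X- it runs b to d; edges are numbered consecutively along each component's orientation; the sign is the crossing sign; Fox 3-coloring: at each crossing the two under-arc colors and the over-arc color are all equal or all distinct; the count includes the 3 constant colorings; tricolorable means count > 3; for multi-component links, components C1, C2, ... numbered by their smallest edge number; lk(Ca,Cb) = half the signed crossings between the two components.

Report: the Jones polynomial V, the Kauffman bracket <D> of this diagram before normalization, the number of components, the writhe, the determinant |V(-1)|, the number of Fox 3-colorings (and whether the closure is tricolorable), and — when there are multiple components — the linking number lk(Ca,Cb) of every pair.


V(q) = -q^-10 + q^-9 - q^-8 + q^-7 - q^-6 + q^-5 + q^-3
bracket: A^-12 + A^-4 - 1 + A^4 - A^8 + A^12 - A^16, w = -8
1 component, writhe -8, over 14 crossings
det 7, colorings 3 of 3^14 — not tricolorable
observation: the span of V is 7, forcing >= 7 crossings in any diagram
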